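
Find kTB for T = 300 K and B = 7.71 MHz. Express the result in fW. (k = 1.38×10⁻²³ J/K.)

P_n = kTB = 1.38×10⁻²³ × 300 × 7.71×10⁶ = 3.19×10⁻¹⁴ W = 31.9 fW

31.9 fW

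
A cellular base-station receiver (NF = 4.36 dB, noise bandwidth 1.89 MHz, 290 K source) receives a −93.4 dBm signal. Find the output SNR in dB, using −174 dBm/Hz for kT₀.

Noise floor: N = −174 + 10 log₁₀(B) + NF
10 log₁₀(1.89×10⁶) = 62.76 dB
N = −174 + 62.76 + 4.36 = −106.88 dBm
SNR = P_sig − N = −93.4 − (−106.88) = 13.48 dB → 13.5 dB

13.5 dB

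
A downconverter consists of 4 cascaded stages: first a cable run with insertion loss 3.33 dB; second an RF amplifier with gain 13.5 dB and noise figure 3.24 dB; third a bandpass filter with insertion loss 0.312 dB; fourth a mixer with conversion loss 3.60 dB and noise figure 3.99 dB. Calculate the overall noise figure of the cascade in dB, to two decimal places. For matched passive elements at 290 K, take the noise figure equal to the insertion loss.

Convert to linear (a loss of L dB is a gain of −L dB): F_i = 10^(NF_i/10), G_i = 10^(G_i,dB/10)
  Stage 1: F_1 = 10^(3.33/10) = 2.153, G_1 = 10^(−3.33/10) = 0.4645
  Stage 2: F_2 = 10^(3.24/10) = 2.109, G_2 = 10^(13.5/10) = 22.39
  Stage 3: F_3 = 10^(0.312/10) = 1.074, G_3 = 10^(−0.312/10) = 0.9307
  Stage 4: F_4 = 10^(3.99/10) = 2.506, G_4 = 10^(−3.60/10) = 0.4365
Friis cascade:
  F = 2.153 + (2.109 − 1)/0.4645 + (1.074 − 1)/10.40 + (2.506 − 1)/9.678 = 4.702
NF = 10 log₁₀(4.702) = 6.72 dB

6.72 dB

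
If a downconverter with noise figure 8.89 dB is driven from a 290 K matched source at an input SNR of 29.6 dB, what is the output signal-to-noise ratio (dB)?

20.71 dB

By definition F = SNR_in/SNR_out, so in dB: SNR_out = SNR_in − NF
SNR_out = 29.6 − 8.89 = 20.71 dB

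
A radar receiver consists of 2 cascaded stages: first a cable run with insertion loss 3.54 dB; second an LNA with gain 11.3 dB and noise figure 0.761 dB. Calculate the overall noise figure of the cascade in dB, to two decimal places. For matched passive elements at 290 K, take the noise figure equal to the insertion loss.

Convert to linear (a loss of L dB is a gain of −L dB): F_i = 10^(NF_i/10), G_i = 10^(G_i,dB/10)
  Stage 1: F_1 = 10^(3.54/10) = 2.259, G_1 = 10^(−3.54/10) = 0.4426
  Stage 2: F_2 = 10^(0.761/10) = 1.192, G_2 = 10^(11.3/10) = 13.49
Friis cascade:
  F = 2.259 + (1.192 − 1)/0.4426 = 2.692
NF = 10 log₁₀(2.692) = 4.30 dB

4.30 dB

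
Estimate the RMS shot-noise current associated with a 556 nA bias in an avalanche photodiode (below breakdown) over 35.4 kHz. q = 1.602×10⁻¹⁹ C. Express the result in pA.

79.4 pA

I_n = √(2qI·B)
2qI·B = 2 × 1.602×10⁻¹⁹ × 5.56×10⁻⁷ × 3.54×10⁴ = 6.31×10⁻²¹ A²
I_n = √(6.31×10⁻²¹) = 7.94×10⁻¹¹ A = 79.4 pA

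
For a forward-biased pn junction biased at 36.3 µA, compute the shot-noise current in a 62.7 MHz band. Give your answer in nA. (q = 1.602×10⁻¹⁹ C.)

27.0 nA

I_n = √(2qI·B)
2qI·B = 2 × 1.602×10⁻¹⁹ × 3.63×10⁻⁵ × 6.27×10⁷ = 7.29×10⁻¹⁶ A²
I_n = √(7.29×10⁻¹⁶) = 2.70×10⁻⁸ A = 27.0 nA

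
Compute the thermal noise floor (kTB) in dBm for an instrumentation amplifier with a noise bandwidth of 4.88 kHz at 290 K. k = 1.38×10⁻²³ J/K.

−137.1 dBm

P_n = kTB = 1.38×10⁻²³ × 290 × 4.88×10³ = 1.95×10⁻¹⁷ W
In dBm: 10 log₁₀(1.95×10⁻¹⁷ / 10⁻³) = −137.1 dBm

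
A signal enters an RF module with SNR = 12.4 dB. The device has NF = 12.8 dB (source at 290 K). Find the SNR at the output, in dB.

−0.4 dB

By definition F = SNR_in/SNR_out, so in dB: SNR_out = SNR_in − NF
SNR_out = 12.4 − 12.8 = −0.4 dB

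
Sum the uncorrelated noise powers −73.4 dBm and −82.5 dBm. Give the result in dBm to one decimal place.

Convert to linear, add, convert back:
P₁ = 4.57×10⁻¹¹ W, P₂ = 5.62×10⁻¹² W
P_tot = 5.13×10⁻¹¹ W → 10 log₁₀(P_tot / 10⁻³) = −72.9 dBm

−72.9 dBm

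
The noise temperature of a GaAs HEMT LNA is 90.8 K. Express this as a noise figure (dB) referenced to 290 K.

F = 1 + T_e/T₀ = 1 + 90.8/290 = 1.3131
NF = 10 log₁₀(1.3131) = 1.18 dB

1.18 dB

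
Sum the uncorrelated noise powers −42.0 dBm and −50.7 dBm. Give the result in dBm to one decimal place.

−41.5 dBm

Convert to linear, add, convert back:
P₁ = 6.31×10⁻⁸ W, P₂ = 8.51×10⁻⁹ W
P_tot = 7.16×10⁻⁸ W → 10 log₁₀(P_tot / 10⁻³) = −41.5 dBm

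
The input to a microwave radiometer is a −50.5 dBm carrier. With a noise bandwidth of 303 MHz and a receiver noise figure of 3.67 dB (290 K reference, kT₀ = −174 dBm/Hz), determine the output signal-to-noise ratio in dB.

Noise floor: N = −174 + 10 log₁₀(B) + NF
10 log₁₀(3.03×10⁸) = 84.81 dB
N = −174 + 84.81 + 3.67 = −85.52 dBm
SNR = P_sig − N = −50.5 − (−85.52) = 35.02 dB → 35.0 dB

35.0 dB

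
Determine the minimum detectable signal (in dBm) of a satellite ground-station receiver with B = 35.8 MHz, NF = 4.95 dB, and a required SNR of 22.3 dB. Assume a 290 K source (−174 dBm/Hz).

Sensitivity = −174 + 10 log₁₀(B) + NF + SNR_min
= −174 + 75.54 + 4.95 + 22.3
= −71.21 dBm → −71.2 dBm

−71.2 dBm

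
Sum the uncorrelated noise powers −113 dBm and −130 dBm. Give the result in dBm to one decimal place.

Convert to linear, add, convert back:
P₁ = 5.01×10⁻¹⁵ W, P₂ = 1.00×10⁻¹⁶ W
P_tot = 5.11×10⁻¹⁵ W → 10 log₁₀(P_tot / 10⁻³) = −112.9 dBm

−112.9 dBm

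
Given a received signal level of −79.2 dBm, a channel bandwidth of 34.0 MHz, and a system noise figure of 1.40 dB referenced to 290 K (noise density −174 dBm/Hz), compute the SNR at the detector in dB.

Noise floor: N = −174 + 10 log₁₀(B) + NF
10 log₁₀(3.40×10⁷) = 75.31 dB
N = −174 + 75.31 + 1.40 = −97.29 dBm
SNR = P_sig − N = −79.2 − (−97.29) = 18.09 dB → 18.1 dB

18.1 dB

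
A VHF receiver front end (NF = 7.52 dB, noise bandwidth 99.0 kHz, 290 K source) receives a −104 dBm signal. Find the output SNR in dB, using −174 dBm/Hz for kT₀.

Noise floor: N = −174 + 10 log₁₀(B) + NF
10 log₁₀(9.90×10⁴) = 49.96 dB
N = −174 + 49.96 + 7.52 = −116.52 dBm
SNR = P_sig − N = −104 − (−116.52) = 12.52 dB → 12.5 dB

12.5 dB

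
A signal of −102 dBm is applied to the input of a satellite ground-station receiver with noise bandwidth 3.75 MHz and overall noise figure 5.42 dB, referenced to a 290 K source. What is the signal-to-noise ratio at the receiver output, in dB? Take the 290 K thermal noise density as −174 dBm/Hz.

Noise floor: N = −174 + 10 log₁₀(B) + NF
10 log₁₀(3.75×10⁶) = 65.74 dB
N = −174 + 65.74 + 5.42 = −102.84 dBm
SNR = P_sig − N = −102 − (−102.84) = 0.84 dB → 0.8 dB

0.8 dB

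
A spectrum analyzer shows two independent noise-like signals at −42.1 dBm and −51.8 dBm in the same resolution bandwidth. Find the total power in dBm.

−41.7 dBm

Convert to linear, add, convert back:
P₁ = 6.17×10⁻⁸ W, P₂ = 6.61×10⁻⁹ W
P_tot = 6.83×10⁻⁸ W → 10 log₁₀(P_tot / 10⁻³) = −41.7 dBm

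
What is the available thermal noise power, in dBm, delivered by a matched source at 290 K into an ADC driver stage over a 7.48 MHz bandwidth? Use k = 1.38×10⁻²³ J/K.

P_n = kTB = 1.38×10⁻²³ × 290 × 7.48×10⁶ = 2.99×10⁻¹⁴ W
In dBm: 10 log₁₀(2.99×10⁻¹⁴ / 10⁻³) = −105.2 dBm

−105.2 dBm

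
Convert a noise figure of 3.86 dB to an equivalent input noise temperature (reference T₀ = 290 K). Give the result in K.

F = 10^(3.86/10) = 2.4322
T_e = (F − 1)·T₀ = (2.4322 − 1) × 290 = 415 K

415 K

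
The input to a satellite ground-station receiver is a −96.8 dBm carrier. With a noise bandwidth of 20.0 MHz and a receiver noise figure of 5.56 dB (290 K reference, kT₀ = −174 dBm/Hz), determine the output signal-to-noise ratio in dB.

Noise floor: N = −174 + 10 log₁₀(B) + NF
10 log₁₀(2.00×10⁷) = 73.01 dB
N = −174 + 73.01 + 5.56 = −95.43 dBm
SNR = P_sig − N = −96.8 − (−95.43) = −1.37 dB → −1.4 dB

−1.4 dB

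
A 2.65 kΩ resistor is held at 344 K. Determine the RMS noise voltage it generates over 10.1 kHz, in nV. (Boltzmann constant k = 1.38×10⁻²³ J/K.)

713 nV

V_n = √(4kTRB)
4kTRB = 4 × 1.38×10⁻²³ × 344 × 2.65×10³ × 1.01×10⁴ = 5.08×10⁻¹³ V²
V_n = √(5.08×10⁻¹³) = 7.13×10⁻⁷ V = 713 nV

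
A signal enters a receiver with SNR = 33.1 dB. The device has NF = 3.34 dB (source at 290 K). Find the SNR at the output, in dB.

By definition F = SNR_in/SNR_out, so in dB: SNR_out = SNR_in − NF
SNR_out = 33.1 − 3.34 = 29.76 dB

29.76 dB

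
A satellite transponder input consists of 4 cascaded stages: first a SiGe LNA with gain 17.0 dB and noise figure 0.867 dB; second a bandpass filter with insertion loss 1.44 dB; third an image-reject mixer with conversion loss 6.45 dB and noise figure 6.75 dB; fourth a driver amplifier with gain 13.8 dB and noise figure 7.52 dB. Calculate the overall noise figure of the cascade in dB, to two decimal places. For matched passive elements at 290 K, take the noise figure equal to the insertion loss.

2.79 dB

Convert to linear (a loss of L dB is a gain of −L dB): F_i = 10^(NF_i/10), G_i = 10^(G_i,dB/10)
  Stage 1: F_1 = 10^(0.867/10) = 1.221, G_1 = 10^(17.0/10) = 50.12
  Stage 2: F_2 = 10^(1.44/10) = 1.393, G_2 = 10^(−1.44/10) = 0.7178
  Stage 3: F_3 = 10^(6.75/10) = 4.732, G_3 = 10^(−6.45/10) = 0.2265
  Stage 4: F_4 = 10^(7.52/10) = 5.649, G_4 = 10^(13.8/10) = 23.99
Friis cascade:
  F = 1.221 + (1.393 − 1)/50.12 + (4.732 − 1)/35.97 + (5.649 − 1)/8.147 = 1.903
NF = 10 log₁₀(1.903) = 2.79 dB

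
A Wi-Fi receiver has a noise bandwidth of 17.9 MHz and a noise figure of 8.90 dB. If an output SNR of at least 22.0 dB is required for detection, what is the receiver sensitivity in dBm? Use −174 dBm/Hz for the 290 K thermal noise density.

Sensitivity = −174 + 10 log₁₀(B) + NF + SNR_min
= −174 + 72.53 + 8.90 + 22.0
= −70.57 dBm → −70.6 dBm

−70.6 dBm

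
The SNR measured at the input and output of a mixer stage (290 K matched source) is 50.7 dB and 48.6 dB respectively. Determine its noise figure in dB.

2.1 dB

NF (dB) = SNR_in(dB) − SNR_out(dB) when the source is at T₀
NF = 50.7 − 48.6 = 2.1 dB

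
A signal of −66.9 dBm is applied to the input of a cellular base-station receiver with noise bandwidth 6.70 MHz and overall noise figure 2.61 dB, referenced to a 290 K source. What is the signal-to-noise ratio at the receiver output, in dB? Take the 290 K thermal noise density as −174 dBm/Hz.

36.2 dB

Noise floor: N = −174 + 10 log₁₀(B) + NF
10 log₁₀(6.70×10⁶) = 68.26 dB
N = −174 + 68.26 + 2.61 = −103.13 dBm
SNR = P_sig − N = −66.9 − (−103.13) = 36.23 dB → 36.2 dB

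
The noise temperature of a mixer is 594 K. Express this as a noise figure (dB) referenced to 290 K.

F = 1 + T_e/T₀ = 1 + 594/290 = 3.04828
NF = 10 log₁₀(3.04828) = 4.84 dB

4.84 dB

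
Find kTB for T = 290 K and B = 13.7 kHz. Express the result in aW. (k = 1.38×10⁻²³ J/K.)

P_n = kTB = 1.38×10⁻²³ × 290 × 1.37×10⁴ = 5.48×10⁻¹⁷ W = 54.8 aW

54.8 aW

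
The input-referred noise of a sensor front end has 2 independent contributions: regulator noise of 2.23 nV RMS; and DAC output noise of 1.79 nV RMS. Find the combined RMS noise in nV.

2.86 nV

Uncorrelated sources add in power (mean-square): V_tot = √(ΣV_i²)
V_tot = √[(2.23×10⁻⁹)² + (1.79×10⁻⁹)²] = 2.86×10⁻⁹ V = 2.86 nV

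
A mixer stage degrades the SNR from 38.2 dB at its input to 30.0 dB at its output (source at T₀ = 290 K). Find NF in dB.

NF (dB) = SNR_in(dB) − SNR_out(dB) when the source is at T₀
NF = 38.2 − 30.0 = 8.2 dB

8.2 dB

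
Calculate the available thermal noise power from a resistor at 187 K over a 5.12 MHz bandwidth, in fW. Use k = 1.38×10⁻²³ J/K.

13.2 fW

P_n = kTB = 1.38×10⁻²³ × 187 × 5.12×10⁶ = 1.32×10⁻¹⁴ W = 13.2 fW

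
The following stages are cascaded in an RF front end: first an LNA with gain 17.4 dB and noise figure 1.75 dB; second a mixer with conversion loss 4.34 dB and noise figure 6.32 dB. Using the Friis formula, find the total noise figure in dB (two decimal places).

Convert to linear (a loss of L dB is a gain of −L dB): F_i = 10^(NF_i/10), G_i = 10^(G_i,dB/10)
  Stage 1: F_1 = 10^(1.75/10) = 1.496, G_1 = 10^(17.4/10) = 54.95
  Stage 2: F_2 = 10^(6.32/10) = 4.285, G_2 = 10^(−4.34/10) = 0.3681
Friis cascade:
  F = 1.496 + (4.285 − 1)/54.95 = 1.556
NF = 10 log₁₀(1.556) = 1.92 dB

1.92 dB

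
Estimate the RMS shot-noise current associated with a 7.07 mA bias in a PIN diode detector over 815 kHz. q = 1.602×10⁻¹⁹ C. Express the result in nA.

I_n = √(2qI·B)
2qI·B = 2 × 1.602×10⁻¹⁹ × 7.07×10⁻³ × 8.15×10⁵ = 1.85×10⁻¹⁵ A²
I_n = √(1.85×10⁻¹⁵) = 4.30×10⁻⁸ A = 43.0 nA

43.0 nA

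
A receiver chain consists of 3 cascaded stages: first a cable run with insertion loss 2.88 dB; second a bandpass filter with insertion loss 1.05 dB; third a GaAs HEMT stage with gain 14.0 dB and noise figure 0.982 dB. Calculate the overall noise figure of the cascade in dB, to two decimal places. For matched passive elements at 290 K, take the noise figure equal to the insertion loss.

Convert to linear (a loss of L dB is a gain of −L dB): F_i = 10^(NF_i/10), G_i = 10^(G_i,dB/10)
  Stage 1: F_1 = 10^(2.88/10) = 1.941, G_1 = 10^(−2.88/10) = 0.5152
  Stage 2: F_2 = 10^(1.05/10) = 1.274, G_2 = 10^(−1.05/10) = 0.7852
  Stage 3: F_3 = 10^(0.982/10) = 1.254, G_3 = 10^(14.0/10) = 25.12
Friis cascade:
  F = 1.941 + (1.274 − 1)/0.5152 + (1.254 − 1)/0.4046 = 3.099
NF = 10 log₁₀(3.099) = 4.91 dB

4.91 dB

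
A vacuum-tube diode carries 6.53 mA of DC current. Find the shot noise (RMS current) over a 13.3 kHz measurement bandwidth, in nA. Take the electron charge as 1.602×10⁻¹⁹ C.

I_n = √(2qI·B)
2qI·B = 2 × 1.602×10⁻¹⁹ × 6.53×10⁻³ × 1.33×10⁴ = 2.78×10⁻¹⁷ A²
I_n = √(2.78×10⁻¹⁷) = 5.28×10⁻⁹ A = 5.28 nA

5.28 nA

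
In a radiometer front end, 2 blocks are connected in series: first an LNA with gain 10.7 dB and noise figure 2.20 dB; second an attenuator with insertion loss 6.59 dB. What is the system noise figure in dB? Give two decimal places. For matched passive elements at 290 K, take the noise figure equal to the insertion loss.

Convert to linear (a loss of L dB is a gain of −L dB): F_i = 10^(NF_i/10), G_i = 10^(G_i,dB/10)
  Stage 1: F_1 = 10^(2.20/10) = 1.660, G_1 = 10^(10.7/10) = 11.75
  Stage 2: F_2 = 10^(6.59/10) = 4.560, G_2 = 10^(−6.59/10) = 0.2193
Friis cascade:
  F = 1.660 + (4.560 − 1)/11.75 = 1.963
NF = 10 log₁₀(1.963) = 2.93 dB

2.93 dB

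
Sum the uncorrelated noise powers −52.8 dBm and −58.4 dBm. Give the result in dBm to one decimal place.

−51.7 dBm

Convert to linear, add, convert back:
P₁ = 5.25×10⁻⁹ W, P₂ = 1.45×10⁻⁹ W
P_tot = 6.69×10⁻⁹ W → 10 log₁₀(P_tot / 10⁻³) = −51.7 dBm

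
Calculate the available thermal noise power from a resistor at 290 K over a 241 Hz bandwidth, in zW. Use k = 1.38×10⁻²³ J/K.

P_n = kTB = 1.38×10⁻²³ × 290 × 2.41×10² = 9.64×10⁻¹⁹ W = 964 zW

964 zW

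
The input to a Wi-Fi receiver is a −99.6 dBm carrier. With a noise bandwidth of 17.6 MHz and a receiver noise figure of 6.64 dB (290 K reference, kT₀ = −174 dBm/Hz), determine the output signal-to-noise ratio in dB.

−4.7 dB

Noise floor: N = −174 + 10 log₁₀(B) + NF
10 log₁₀(1.76×10⁷) = 72.46 dB
N = −174 + 72.46 + 6.64 = −94.90 dBm
SNR = P_sig − N = −99.6 − (−94.90) = −4.70 dB → −4.7 dB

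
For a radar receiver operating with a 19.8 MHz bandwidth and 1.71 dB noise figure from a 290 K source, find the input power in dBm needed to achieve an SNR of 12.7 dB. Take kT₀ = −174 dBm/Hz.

Sensitivity = −174 + 10 log₁₀(B) + NF + SNR_min
= −174 + 72.97 + 1.71 + 12.7
= −86.62 dBm → −86.6 dBm

−86.6 dBm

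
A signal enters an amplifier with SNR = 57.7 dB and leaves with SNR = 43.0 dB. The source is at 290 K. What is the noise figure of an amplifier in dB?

14.7 dB

NF (dB) = SNR_in(dB) − SNR_out(dB) when the source is at T₀
NF = 57.7 − 43.0 = 14.7 dB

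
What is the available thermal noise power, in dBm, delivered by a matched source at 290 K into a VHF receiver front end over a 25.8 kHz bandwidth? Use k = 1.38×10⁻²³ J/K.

−129.9 dBm

P_n = kTB = 1.38×10⁻²³ × 290 × 2.58×10⁴ = 1.03×10⁻¹⁶ W
In dBm: 10 log₁₀(1.03×10⁻¹⁶ / 10⁻³) = −129.9 dBm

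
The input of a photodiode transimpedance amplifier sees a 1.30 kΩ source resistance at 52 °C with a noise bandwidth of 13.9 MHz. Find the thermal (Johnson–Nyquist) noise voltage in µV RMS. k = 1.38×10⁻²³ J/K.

18.0 µV

T = 52 °C + 273.15 = 325.15 K
V_n = √(4kTRB)
4kTRB = 4 × 1.38×10⁻²³ × 325.15 × 1.30×10³ × 1.39×10⁷ = 3.24×10⁻¹⁰ V²
V_n = √(3.24×10⁻¹⁰) = 1.80×10⁻⁵ V = 18.0 µV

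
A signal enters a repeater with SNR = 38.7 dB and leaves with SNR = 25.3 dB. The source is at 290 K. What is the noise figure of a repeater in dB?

NF (dB) = SNR_in(dB) − SNR_out(dB) when the source is at T₀
NF = 38.7 − 25.3 = 13.4 dB

13.4 dB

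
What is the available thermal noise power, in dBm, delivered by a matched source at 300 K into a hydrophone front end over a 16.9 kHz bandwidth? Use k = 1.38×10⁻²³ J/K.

−131.6 dBm

P_n = kTB = 1.38×10⁻²³ × 300 × 1.69×10⁴ = 7.00×10⁻¹⁷ W
In dBm: 10 log₁₀(7.00×10⁻¹⁷ / 10⁻³) = −131.6 dBm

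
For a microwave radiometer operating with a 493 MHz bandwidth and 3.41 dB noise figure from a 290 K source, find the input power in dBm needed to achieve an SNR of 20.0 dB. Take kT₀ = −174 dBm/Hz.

Sensitivity = −174 + 10 log₁₀(B) + NF + SNR_min
= −174 + 86.93 + 3.41 + 20.0
= −63.66 dBm → −63.7 dBm

−63.7 dBm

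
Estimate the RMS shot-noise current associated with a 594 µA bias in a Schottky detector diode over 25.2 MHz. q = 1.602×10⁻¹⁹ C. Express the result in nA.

I_n = √(2qI·B)
2qI·B = 2 × 1.602×10⁻¹⁹ × 5.94×10⁻⁴ × 2.52×10⁷ = 4.80×10⁻¹⁵ A²
I_n = √(4.80×10⁻¹⁵) = 6.93×10⁻⁸ A = 69.3 nA

69.3 nA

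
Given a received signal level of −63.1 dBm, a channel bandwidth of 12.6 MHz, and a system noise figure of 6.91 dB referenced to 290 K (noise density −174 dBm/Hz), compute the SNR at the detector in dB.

33.0 dB

Noise floor: N = −174 + 10 log₁₀(B) + NF
10 log₁₀(1.26×10⁷) = 71 dB
N = −174 + 71 + 6.91 = −96.09 dBm
SNR = P_sig − N = −63.1 − (−96.09) = 32.99 dB → 33.0 dB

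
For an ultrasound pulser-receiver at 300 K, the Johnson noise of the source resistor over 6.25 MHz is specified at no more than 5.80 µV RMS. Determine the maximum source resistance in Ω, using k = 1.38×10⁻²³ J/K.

Johnson–Nyquist: V_n = √(4kTRB) ⇒ R = V_n² / (4kTB)
4kTB = 4 × 1.38×10⁻²³ × 300 × 6.25×10⁶ = 1.03×10⁻¹³
R = (5.80×10⁻⁶)² / 1.03×10⁻¹³ = 3.25×10² Ω = 325 Ω

325 Ω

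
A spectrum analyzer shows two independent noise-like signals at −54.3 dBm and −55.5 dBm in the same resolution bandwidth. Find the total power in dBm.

Convert to linear, add, convert back:
P₁ = 3.72×10⁻⁹ W, P₂ = 2.82×10⁻⁹ W
P_tot = 6.53×10⁻⁹ W → 10 log₁₀(P_tot / 10⁻³) = −51.8 dBm

−51.8 dBm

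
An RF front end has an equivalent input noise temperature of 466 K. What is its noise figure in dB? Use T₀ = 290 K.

4.16 dB

F = 1 + T_e/T₀ = 1 + 466/290 = 2.6069
NF = 10 log₁₀(2.6069) = 4.16 dB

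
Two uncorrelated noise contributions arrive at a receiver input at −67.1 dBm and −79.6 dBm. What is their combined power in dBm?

Convert to linear, add, convert back:
P₁ = 1.95×10⁻¹⁰ W, P₂ = 1.10×10⁻¹¹ W
P_tot = 2.06×10⁻¹⁰ W → 10 log₁₀(P_tot / 10⁻³) = −66.9 dBm

−66.9 dBm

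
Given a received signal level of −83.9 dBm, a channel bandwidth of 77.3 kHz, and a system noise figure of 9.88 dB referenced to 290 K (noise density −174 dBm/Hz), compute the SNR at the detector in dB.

Noise floor: N = −174 + 10 log₁₀(B) + NF
10 log₁₀(7.73×10⁴) = 48.88 dB
N = −174 + 48.88 + 9.88 = −115.24 dBm
SNR = P_sig − N = −83.9 − (−115.24) = 31.34 dB → 31.3 dB

31.3 dB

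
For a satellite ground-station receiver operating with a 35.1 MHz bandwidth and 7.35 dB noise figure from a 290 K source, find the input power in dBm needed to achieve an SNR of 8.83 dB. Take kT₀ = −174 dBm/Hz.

Sensitivity = −174 + 10 log₁₀(B) + NF + SNR_min
= −174 + 75.45 + 7.35 + 8.83
= −82.37 dBm → −82.4 dBm

−82.4 dBm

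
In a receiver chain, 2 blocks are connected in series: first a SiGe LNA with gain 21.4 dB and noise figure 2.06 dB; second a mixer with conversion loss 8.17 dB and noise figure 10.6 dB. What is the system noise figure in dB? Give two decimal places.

2.26 dB

Convert to linear (a loss of L dB is a gain of −L dB): F_i = 10^(NF_i/10), G_i = 10^(G_i,dB/10)
  Stage 1: F_1 = 10^(2.06/10) = 1.607, G_1 = 10^(21.4/10) = 138.0
  Stage 2: F_2 = 10^(10.6/10) = 11.48, G_2 = 10^(−8.17/10) = 0.1524
Friis cascade:
  F = 1.607 + (11.48 − 1)/138.0 = 1.683
NF = 10 log₁₀(1.683) = 2.26 dB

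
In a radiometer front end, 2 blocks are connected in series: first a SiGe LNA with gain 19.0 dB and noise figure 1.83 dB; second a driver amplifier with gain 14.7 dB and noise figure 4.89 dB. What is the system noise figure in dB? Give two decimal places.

Convert to linear (a loss of L dB is a gain of −L dB): F_i = 10^(NF_i/10), G_i = 10^(G_i,dB/10)
  Stage 1: F_1 = 10^(1.83/10) = 1.524, G_1 = 10^(19.0/10) = 79.43
  Stage 2: F_2 = 10^(4.89/10) = 3.083, G_2 = 10^(14.7/10) = 29.51
Friis cascade:
  F = 1.524 + (3.083 − 1)/79.43 = 1.550
NF = 10 log₁₀(1.550) = 1.90 dB

1.90 dB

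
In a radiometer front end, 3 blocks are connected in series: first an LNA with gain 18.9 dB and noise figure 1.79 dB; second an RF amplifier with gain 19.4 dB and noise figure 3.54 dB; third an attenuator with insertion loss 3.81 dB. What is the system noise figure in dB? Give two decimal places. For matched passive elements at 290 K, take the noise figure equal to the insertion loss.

1.84 dB

Convert to linear (a loss of L dB is a gain of −L dB): F_i = 10^(NF_i/10), G_i = 10^(G_i,dB/10)
  Stage 1: F_1 = 10^(1.79/10) = 1.510, G_1 = 10^(18.9/10) = 77.62
  Stage 2: F_2 = 10^(3.54/10) = 2.259, G_2 = 10^(19.4/10) = 87.10
  Stage 3: F_3 = 10^(3.81/10) = 2.404, G_3 = 10^(−3.81/10) = 0.4159
Friis cascade:
  F = 1.510 + (2.259 − 1)/77.62 + (2.404 − 1)/6761 = 1.527
NF = 10 log₁₀(1.527) = 1.84 dB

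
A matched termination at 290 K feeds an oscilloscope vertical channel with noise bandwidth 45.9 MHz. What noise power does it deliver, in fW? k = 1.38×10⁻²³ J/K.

P_n = kTB = 1.38×10⁻²³ × 290 × 4.59×10⁷ = 1.84×10⁻¹³ W = 184 fW

184 fW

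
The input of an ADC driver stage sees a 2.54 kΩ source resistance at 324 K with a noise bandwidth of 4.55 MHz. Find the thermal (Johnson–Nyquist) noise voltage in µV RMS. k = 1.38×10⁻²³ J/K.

V_n = √(4kTRB)
4kTRB = 4 × 1.38×10⁻²³ × 324 × 2.54×10³ × 4.55×10⁶ = 2.07×10⁻¹⁰ V²
V_n = √(2.07×10⁻¹⁰) = 1.44×10⁻⁵ V = 14.4 µV

14.4 µV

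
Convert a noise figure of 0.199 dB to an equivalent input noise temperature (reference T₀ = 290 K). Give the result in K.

13.6 K

F = 10^(0.199/10) = 1.04689
T_e = (F − 1)·T₀ = (1.04689 − 1) × 290 = 13.6 K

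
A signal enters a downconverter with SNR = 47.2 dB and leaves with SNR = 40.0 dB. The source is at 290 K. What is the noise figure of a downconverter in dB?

7.2 dB

NF (dB) = SNR_in(dB) − SNR_out(dB) when the source is at T₀
NF = 47.2 − 40.0 = 7.2 dB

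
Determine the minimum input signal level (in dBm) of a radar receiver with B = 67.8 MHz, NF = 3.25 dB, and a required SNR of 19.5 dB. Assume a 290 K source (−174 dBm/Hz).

Sensitivity = −174 + 10 log₁₀(B) + NF + SNR_min
= −174 + 78.31 + 3.25 + 19.5
= −72.94 dBm → −72.9 dBm

−72.9 dBm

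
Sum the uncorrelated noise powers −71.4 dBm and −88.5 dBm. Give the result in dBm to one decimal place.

−71.3 dBm

Convert to linear, add, convert back:
P₁ = 7.24×10⁻¹¹ W, P₂ = 1.41×10⁻¹² W
P_tot = 7.39×10⁻¹¹ W → 10 log₁₀(P_tot / 10⁻³) = −71.3 dBm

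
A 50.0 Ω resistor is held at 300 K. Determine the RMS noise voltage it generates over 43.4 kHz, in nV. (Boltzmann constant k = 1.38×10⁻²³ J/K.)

190 nV

V_n = √(4kTRB)
4kTRB = 4 × 1.38×10⁻²³ × 300 × 5.00×10¹ × 4.34×10⁴ = 3.59×10⁻¹⁴ V²
V_n = √(3.59×10⁻¹⁴) = 1.90×10⁻⁷ V = 190 nV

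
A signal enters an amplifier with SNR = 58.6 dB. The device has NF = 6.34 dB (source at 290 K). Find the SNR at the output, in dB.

52.26 dB

By definition F = SNR_in/SNR_out, so in dB: SNR_out = SNR_in − NF
SNR_out = 58.6 − 6.34 = 52.26 dB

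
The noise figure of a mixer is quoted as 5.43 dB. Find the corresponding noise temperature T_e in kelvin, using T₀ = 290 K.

723 K

F = 10^(5.43/10) = 3.4914
T_e = (F − 1)·T₀ = (3.4914 − 1) × 290 = 723 K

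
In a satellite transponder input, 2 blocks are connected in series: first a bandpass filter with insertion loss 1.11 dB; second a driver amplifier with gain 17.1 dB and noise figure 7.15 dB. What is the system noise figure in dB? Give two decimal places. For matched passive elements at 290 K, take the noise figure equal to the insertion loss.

Convert to linear (a loss of L dB is a gain of −L dB): F_i = 10^(NF_i/10), G_i = 10^(G_i,dB/10)
  Stage 1: F_1 = 10^(1.11/10) = 1.291, G_1 = 10^(−1.11/10) = 0.7745
  Stage 2: F_2 = 10^(7.15/10) = 5.188, G_2 = 10^(17.1/10) = 51.29
Friis cascade:
  F = 1.291 + (5.188 − 1)/0.7745 = 6.699
NF = 10 log₁₀(6.699) = 8.26 dB

8.26 dB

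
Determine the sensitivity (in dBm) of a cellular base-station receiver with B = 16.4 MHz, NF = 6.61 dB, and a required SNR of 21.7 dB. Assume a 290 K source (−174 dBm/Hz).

Sensitivity = −174 + 10 log₁₀(B) + NF + SNR_min
= −174 + 72.15 + 6.61 + 21.7
= −73.54 dBm → −73.5 dBm

−73.5 dBm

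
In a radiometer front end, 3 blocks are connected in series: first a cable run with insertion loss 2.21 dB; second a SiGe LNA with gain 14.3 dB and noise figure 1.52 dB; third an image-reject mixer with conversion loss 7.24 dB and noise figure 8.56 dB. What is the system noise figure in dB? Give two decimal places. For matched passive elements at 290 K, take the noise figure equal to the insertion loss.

Convert to linear (a loss of L dB is a gain of −L dB): F_i = 10^(NF_i/10), G_i = 10^(G_i,dB/10)
  Stage 1: F_1 = 10^(2.21/10) = 1.663, G_1 = 10^(−2.21/10) = 0.6012
  Stage 2: F_2 = 10^(1.52/10) = 1.419, G_2 = 10^(14.3/10) = 26.92
  Stage 3: F_3 = 10^(8.56/10) = 7.178, G_3 = 10^(−7.24/10) = 0.1888
Friis cascade:
  F = 1.663 + (1.419 − 1)/0.6012 + (7.178 − 1)/16.18 = 2.742
NF = 10 log₁₀(2.742) = 4.38 dB

4.38 dB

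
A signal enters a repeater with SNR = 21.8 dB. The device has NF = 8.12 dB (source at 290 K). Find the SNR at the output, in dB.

13.68 dB

By definition F = SNR_in/SNR_out, so in dB: SNR_out = SNR_in − NF
SNR_out = 21.8 − 8.12 = 13.68 dB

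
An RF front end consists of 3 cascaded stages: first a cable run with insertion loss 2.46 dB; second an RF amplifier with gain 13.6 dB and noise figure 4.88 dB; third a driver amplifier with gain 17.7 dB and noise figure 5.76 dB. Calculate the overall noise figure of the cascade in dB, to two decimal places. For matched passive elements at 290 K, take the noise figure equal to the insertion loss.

7.51 dB

Convert to linear (a loss of L dB is a gain of −L dB): F_i = 10^(NF_i/10), G_i = 10^(G_i,dB/10)
  Stage 1: F_1 = 10^(2.46/10) = 1.762, G_1 = 10^(−2.46/10) = 0.5675
  Stage 2: F_2 = 10^(4.88/10) = 3.076, G_2 = 10^(13.6/10) = 22.91
  Stage 3: F_3 = 10^(5.76/10) = 3.767, G_3 = 10^(17.7/10) = 58.88
Friis cascade:
  F = 1.762 + (3.076 − 1)/0.5675 + (3.767 − 1)/13.00 = 5.633
NF = 10 log₁₀(5.633) = 7.51 dB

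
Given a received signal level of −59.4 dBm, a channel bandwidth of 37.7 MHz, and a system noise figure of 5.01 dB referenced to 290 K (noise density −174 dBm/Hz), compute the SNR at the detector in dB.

Noise floor: N = −174 + 10 log₁₀(B) + NF
10 log₁₀(3.77×10⁷) = 75.76 dB
N = −174 + 75.76 + 5.01 = −93.23 dBm
SNR = P_sig − N = −59.4 − (−93.23) = 33.83 dB → 33.8 dB

33.8 dB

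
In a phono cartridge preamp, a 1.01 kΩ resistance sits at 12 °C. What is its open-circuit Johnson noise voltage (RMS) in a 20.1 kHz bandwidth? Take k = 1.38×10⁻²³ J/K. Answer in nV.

565 nV

T = 12 °C + 273.15 = 285.15 K
V_n = √(4kTRB)
4kTRB = 4 × 1.38×10⁻²³ × 285.15 × 1.01×10³ × 2.01×10⁴ = 3.20×10⁻¹³ V²
V_n = √(3.20×10⁻¹³) = 5.65×10⁻⁷ V = 565 nV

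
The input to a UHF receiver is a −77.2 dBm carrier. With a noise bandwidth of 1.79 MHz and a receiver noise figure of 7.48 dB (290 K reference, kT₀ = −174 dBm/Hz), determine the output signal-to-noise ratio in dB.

Noise floor: N = −174 + 10 log₁₀(B) + NF
10 log₁₀(1.79×10⁶) = 62.53 dB
N = −174 + 62.53 + 7.48 = −103.99 dBm
SNR = P_sig − N = −77.2 − (−103.99) = 26.79 dB → 26.8 dB

26.8 dB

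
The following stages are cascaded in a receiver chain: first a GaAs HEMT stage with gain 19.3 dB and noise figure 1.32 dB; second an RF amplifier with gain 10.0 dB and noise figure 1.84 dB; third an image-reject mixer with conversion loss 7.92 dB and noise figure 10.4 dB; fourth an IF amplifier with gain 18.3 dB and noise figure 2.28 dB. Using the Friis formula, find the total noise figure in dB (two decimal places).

1.39 dB

Convert to linear (a loss of L dB is a gain of −L dB): F_i = 10^(NF_i/10), G_i = 10^(G_i,dB/10)
  Stage 1: F_1 = 10^(1.32/10) = 1.355, G_1 = 10^(19.3/10) = 85.11
  Stage 2: F_2 = 10^(1.84/10) = 1.528, G_2 = 10^(10.0/10) = 10.00
  Stage 3: F_3 = 10^(10.4/10) = 10.96, G_3 = 10^(−7.92/10) = 0.1614
  Stage 4: F_4 = 10^(2.28/10) = 1.690, G_4 = 10^(18.3/10) = 67.61
Friis cascade:
  F = 1.355 + (1.528 − 1)/85.11 + (10.96 − 1)/851.1 + (1.690 − 1)/137.4 = 1.378
NF = 10 log₁₀(1.378) = 1.39 dB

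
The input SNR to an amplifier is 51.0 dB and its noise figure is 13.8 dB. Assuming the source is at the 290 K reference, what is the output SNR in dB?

37.2 dB

By definition F = SNR_in/SNR_out, so in dB: SNR_out = SNR_in − NF
SNR_out = 51.0 − 13.8 = 37.2 dB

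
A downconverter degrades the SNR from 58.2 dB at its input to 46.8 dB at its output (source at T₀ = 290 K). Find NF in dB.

NF (dB) = SNR_in(dB) − SNR_out(dB) when the source is at T₀
NF = 58.2 − 46.8 = 11.4 dB

11.4 dB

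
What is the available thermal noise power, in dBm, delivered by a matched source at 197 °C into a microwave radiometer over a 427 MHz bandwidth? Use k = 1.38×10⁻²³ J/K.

−85.6 dBm

T = 197 °C + 273.15 = 470.15 K
P_n = kTB = 1.38×10⁻²³ × 470.15 × 4.27×10⁸ = 2.77×10⁻¹² W
In dBm: 10 log₁₀(2.77×10⁻¹² / 10⁻³) = −85.6 dBm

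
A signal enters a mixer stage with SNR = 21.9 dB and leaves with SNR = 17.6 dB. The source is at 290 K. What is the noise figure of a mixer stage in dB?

NF (dB) = SNR_in(dB) − SNR_out(dB) when the source is at T₀
NF = 21.9 − 17.6 = 4.3 dB

4.3 dB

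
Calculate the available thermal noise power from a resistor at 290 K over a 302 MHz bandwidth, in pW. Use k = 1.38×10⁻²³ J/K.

P_n = kTB = 1.38×10⁻²³ × 290 × 3.02×10⁸ = 1.21×10⁻¹² W = 1.21 pW

1.21 pW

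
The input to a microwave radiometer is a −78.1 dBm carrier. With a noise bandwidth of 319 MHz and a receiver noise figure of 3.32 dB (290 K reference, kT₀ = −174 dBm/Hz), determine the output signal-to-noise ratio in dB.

Noise floor: N = −174 + 10 log₁₀(B) + NF
10 log₁₀(3.19×10⁸) = 85.04 dB
N = −174 + 85.04 + 3.32 = −85.64 dBm
SNR = P_sig − N = −78.1 − (−85.64) = 7.54 dB → 7.5 dB

7.5 dB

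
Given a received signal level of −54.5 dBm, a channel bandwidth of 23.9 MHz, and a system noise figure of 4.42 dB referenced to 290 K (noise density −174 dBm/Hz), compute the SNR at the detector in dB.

41.3 dB

Noise floor: N = −174 + 10 log₁₀(B) + NF
10 log₁₀(2.39×10⁷) = 73.78 dB
N = −174 + 73.78 + 4.42 = −95.80 dBm
SNR = P_sig − N = −54.5 − (−95.80) = 41.30 dB → 41.3 dB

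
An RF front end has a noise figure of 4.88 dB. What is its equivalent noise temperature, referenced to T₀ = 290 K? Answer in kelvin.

F = 10^(4.88/10) = 3.0761
T_e = (F − 1)·T₀ = (3.0761 − 1) × 290 = 602 K

602 K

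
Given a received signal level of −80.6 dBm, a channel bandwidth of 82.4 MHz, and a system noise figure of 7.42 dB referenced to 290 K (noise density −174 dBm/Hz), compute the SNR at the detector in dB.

6.8 dB

Noise floor: N = −174 + 10 log₁₀(B) + NF
10 log₁₀(8.24×10⁷) = 79.16 dB
N = −174 + 79.16 + 7.42 = −87.42 dBm
SNR = P_sig − N = −80.6 − (−87.42) = 6.82 dB → 6.8 dB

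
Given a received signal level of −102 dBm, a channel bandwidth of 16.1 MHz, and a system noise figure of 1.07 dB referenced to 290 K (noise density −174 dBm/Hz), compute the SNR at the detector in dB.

Noise floor: N = −174 + 10 log₁₀(B) + NF
10 log₁₀(1.61×10⁷) = 72.07 dB
N = −174 + 72.07 + 1.07 = −100.86 dBm
SNR = P_sig − N = −102 − (−100.86) = −1.14 dB → −1.1 dB

−1.1 dB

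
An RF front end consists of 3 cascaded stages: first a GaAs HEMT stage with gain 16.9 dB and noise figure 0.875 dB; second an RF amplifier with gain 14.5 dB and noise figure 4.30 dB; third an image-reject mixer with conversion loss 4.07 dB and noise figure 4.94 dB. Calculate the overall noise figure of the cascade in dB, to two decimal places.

1.00 dB

Convert to linear (a loss of L dB is a gain of −L dB): F_i = 10^(NF_i/10), G_i = 10^(G_i,dB/10)
  Stage 1: F_1 = 10^(0.875/10) = 1.223, G_1 = 10^(16.9/10) = 48.98
  Stage 2: F_2 = 10^(4.30/10) = 2.692, G_2 = 10^(14.5/10) = 28.18
  Stage 3: F_3 = 10^(4.94/10) = 3.119, G_3 = 10^(−4.07/10) = 0.3917
Friis cascade:
  F = 1.223 + (2.692 − 1)/48.98 + (3.119 − 1)/1380 = 1.259
NF = 10 log₁₀(1.259) = 1.00 dB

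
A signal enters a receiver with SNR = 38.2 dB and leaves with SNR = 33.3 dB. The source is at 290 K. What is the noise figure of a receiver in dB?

NF (dB) = SNR_in(dB) − SNR_out(dB) when the source is at T₀
NF = 38.2 − 33.3 = 4.9 dB

4.9 dB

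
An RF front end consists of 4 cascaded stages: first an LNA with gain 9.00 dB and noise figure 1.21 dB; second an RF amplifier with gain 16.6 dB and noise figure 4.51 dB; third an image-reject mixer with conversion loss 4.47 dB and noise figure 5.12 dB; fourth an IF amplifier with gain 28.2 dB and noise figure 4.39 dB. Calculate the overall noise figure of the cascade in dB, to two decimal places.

1.96 dB

Convert to linear (a loss of L dB is a gain of −L dB): F_i = 10^(NF_i/10), G_i = 10^(G_i,dB/10)
  Stage 1: F_1 = 10^(1.21/10) = 1.321, G_1 = 10^(9.00/10) = 7.943
  Stage 2: F_2 = 10^(4.51/10) = 2.825, G_2 = 10^(16.6/10) = 45.71
  Stage 3: F_3 = 10^(5.12/10) = 3.251, G_3 = 10^(−4.47/10) = 0.3573
  Stage 4: F_4 = 10^(4.39/10) = 2.748, G_4 = 10^(28.2/10) = 660.7
Friis cascade:
  F = 1.321 + (2.825 − 1)/7.943 + (3.251 − 1)/363.1 + (2.748 − 1)/129.7 = 1.571
NF = 10 log₁₀(1.571) = 1.96 dB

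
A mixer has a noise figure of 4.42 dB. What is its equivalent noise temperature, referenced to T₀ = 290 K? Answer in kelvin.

512 K

F = 10^(4.42/10) = 2.76694
T_e = (F − 1)·T₀ = (2.76694 − 1) × 290 = 512 K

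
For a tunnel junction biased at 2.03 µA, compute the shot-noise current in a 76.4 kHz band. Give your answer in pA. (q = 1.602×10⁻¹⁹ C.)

I_n = √(2qI·B)
2qI·B = 2 × 1.602×10⁻¹⁹ × 2.03×10⁻⁶ × 7.64×10⁴ = 4.97×10⁻²⁰ A²
I_n = √(4.97×10⁻²⁰) = 2.23×10⁻¹⁰ A = 223 pA

223 pA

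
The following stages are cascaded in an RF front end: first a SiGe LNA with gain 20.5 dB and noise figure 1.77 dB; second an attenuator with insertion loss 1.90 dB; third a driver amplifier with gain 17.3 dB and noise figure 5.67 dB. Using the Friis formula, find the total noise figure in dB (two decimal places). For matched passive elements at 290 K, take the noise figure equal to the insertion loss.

Convert to linear (a loss of L dB is a gain of −L dB): F_i = 10^(NF_i/10), G_i = 10^(G_i,dB/10)
  Stage 1: F_1 = 10^(1.77/10) = 1.503, G_1 = 10^(20.5/10) = 112.2
  Stage 2: F_2 = 10^(1.90/10) = 1.549, G_2 = 10^(−1.90/10) = 0.6457
  Stage 3: F_3 = 10^(5.67/10) = 3.690, G_3 = 10^(17.3/10) = 53.70
Friis cascade:
  F = 1.503 + (1.549 − 1)/112.2 + (3.690 − 1)/72.44 = 1.545
NF = 10 log₁₀(1.545) = 1.89 dB

1.89 dB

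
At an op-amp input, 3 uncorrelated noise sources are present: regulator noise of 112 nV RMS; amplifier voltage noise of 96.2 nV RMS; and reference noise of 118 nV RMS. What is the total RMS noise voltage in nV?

189 nV

Uncorrelated sources add in power (mean-square): V_tot = √(ΣV_i²)
V_tot = √[(1.12×10⁻⁷)² + (9.62×10⁻⁸)² + (1.18×10⁻⁷)²] = 1.89×10⁻⁷ V = 189 nV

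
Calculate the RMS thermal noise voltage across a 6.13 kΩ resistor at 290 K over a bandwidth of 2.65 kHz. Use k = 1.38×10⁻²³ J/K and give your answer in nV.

V_n = √(4kTRB)
4kTRB = 4 × 1.38×10⁻²³ × 290 × 6.13×10³ × 2.65×10³ = 2.60×10⁻¹³ V²
V_n = √(2.60×10⁻¹³) = 5.10×10⁻⁷ V = 510 nV

510 nV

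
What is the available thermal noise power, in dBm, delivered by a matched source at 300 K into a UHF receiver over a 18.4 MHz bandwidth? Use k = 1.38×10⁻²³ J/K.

P_n = kTB = 1.38×10⁻²³ × 300 × 1.84×10⁷ = 7.62×10⁻¹⁴ W
In dBm: 10 log₁₀(7.62×10⁻¹⁴ / 10⁻³) = −101.2 dBm

−101.2 dBm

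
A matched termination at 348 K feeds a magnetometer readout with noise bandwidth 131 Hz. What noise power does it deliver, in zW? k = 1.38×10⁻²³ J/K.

P_n = kTB = 1.38×10⁻²³ × 348 × 1.31×10² = 6.29×10⁻¹⁹ W = 629 zW

629 zW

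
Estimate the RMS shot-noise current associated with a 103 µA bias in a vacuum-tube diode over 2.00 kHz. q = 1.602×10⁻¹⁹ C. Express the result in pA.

I_n = √(2qI·B)
2qI·B = 2 × 1.602×10⁻¹⁹ × 1.03×10⁻⁴ × 2.00×10³ = 6.60×10⁻²⁰ A²
I_n = √(6.60×10⁻²⁰) = 2.57×10⁻¹⁰ A = 257 pA

257 pA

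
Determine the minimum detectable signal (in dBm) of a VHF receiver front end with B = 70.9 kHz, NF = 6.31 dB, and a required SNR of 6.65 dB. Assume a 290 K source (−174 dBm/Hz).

Sensitivity = −174 + 10 log₁₀(B) + NF + SNR_min
= −174 + 48.51 + 6.31 + 6.65
= −112.53 dBm → −112.5 dBm

−112.5 dBm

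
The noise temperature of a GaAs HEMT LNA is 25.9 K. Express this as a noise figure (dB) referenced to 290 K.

0.372 dB

F = 1 + T_e/T₀ = 1 + 25.9/290 = 1.08931
NF = 10 log₁₀(1.08931) = 0.372 dB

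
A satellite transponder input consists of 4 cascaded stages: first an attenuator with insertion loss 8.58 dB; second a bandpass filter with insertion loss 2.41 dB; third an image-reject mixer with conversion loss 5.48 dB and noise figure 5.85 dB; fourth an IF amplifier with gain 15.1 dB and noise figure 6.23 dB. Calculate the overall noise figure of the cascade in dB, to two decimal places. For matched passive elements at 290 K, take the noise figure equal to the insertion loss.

22.79 dB

Convert to linear (a loss of L dB is a gain of −L dB): F_i = 10^(NF_i/10), G_i = 10^(G_i,dB/10)
  Stage 1: F_1 = 10^(8.58/10) = 7.211, G_1 = 10^(−8.58/10) = 0.1387
  Stage 2: F_2 = 10^(2.41/10) = 1.742, G_2 = 10^(−2.41/10) = 0.5741
  Stage 3: F_3 = 10^(5.85/10) = 3.846, G_3 = 10^(−5.48/10) = 0.2831
  Stage 4: F_4 = 10^(6.23/10) = 4.198, G_4 = 10^(15.1/10) = 32.36
Friis cascade:
  F = 7.211 + (1.742 − 1)/0.1387 + (3.846 − 1)/0.07962 + (4.198 − 1)/0.02254 = 190.2
NF = 10 log₁₀(190.2) = 22.79 dB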